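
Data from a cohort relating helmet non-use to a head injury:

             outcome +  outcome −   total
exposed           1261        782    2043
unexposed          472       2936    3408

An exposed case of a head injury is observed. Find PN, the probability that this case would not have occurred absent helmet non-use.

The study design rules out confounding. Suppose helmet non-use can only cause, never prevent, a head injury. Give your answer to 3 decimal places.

p₁ = P(outcome | exposed) = 1261/2043 = 0.61723
p₀ = P(outcome | unexposed) = 472/3408 = 0.1385
Under exogeneity and monotonicity, PN = (p₁ − p₀)/p₁.
PN = (0.61723 − 0.1385) / 0.61723 ≈ 0.7756

PN ≈ 0.776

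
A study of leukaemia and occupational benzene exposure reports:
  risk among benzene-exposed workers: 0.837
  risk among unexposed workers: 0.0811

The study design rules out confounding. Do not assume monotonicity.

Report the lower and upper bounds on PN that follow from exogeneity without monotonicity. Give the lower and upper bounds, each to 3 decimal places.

Let p₁ = 0.837, p₀ = 0.0811.
Under exogeneity alone the bounds on PN are max{0,(p₁−p₀)/p₁} ≤ PN ≤ min{1,(1−p₀)/p₁}.
  lower = (p₁ − p₀)/p₁ = 0.7559 / 0.837 ≈ 0.9031
  upper = min{1, (1 − p₀)/p₁} = 0.9189 / 0.837 ≈ 1.0978 → capped at 1

0.903 ≤ PN ≤ 1.000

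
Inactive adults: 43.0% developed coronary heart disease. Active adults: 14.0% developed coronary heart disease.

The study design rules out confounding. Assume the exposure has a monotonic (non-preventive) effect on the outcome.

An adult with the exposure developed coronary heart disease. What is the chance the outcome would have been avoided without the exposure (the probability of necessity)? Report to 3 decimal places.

PN ≈ 0.674

p₁ = 0.43, p₀ = 0.14.
Under exogeneity and monotonicity, PN = (p₁ − p₀) / p₁.
PN = (0.43 − 0.14) / 0.43 = 0.29 / 0.43 ≈ 0.6744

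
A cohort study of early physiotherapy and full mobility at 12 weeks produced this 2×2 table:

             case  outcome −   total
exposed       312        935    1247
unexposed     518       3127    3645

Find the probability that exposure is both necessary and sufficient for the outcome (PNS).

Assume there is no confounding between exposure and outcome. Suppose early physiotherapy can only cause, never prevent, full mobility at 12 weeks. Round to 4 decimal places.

p₁ = P(outcome | exposed) = 312/1247 = 0.2502
p₀ = P(outcome | unexposed) = 518/3645 = 0.14211
Under exogeneity and monotonicity, PNS = p₁ − p₀.
PNS = 0.2502 − 0.14211 = 0.10809

PNS ≈ 0.1081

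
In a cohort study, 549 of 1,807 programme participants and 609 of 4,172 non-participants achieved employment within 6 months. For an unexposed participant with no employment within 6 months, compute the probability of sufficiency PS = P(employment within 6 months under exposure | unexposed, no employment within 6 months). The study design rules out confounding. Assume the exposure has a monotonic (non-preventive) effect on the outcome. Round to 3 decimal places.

PS ≈ 0.185

p₁ = P(outcome | exposed) = 549/1807 = 0.30382
p₀ = P(outcome | unexposed) = 609/4172 = 0.14597
Under exogeneity and monotonicity, PS = (p₁ − p₀) / (1 − p₀).
PS = (0.30382 − 0.14597) / (1 − 0.14597) = 0.15785 / 0.85403 ≈ 0.1848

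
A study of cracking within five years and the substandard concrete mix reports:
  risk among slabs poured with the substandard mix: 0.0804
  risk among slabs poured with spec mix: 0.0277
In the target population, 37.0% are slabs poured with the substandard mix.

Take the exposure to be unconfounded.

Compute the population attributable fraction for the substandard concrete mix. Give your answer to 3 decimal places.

Let p₁ = 0.0804, p₀ = 0.0277.
Overall risk P(Y=1) = π·p₁ + (1−π)·p₀ = 0.37×0.0804 + 0.63×0.0277 = 0.047199.
Under exogeneity, PAF = [P(Y=1) − p₀] / P(Y=1).
PAF = (0.047199 − 0.0277) / 0.047199 ≈ 0.4131

PAF ≈ 0.413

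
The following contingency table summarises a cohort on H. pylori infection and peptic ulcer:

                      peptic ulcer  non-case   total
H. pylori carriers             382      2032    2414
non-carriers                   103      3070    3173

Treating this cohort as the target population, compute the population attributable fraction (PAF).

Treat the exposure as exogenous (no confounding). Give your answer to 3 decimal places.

p₁ = P(outcome | exposed) = 382/2414 = 0.15824
p₀ = P(outcome | unexposed) = 103/3173 = 0.032461
Exposure prevalence π = 2414/5587 = 0.43207; overall risk P(Y=1) = 0.086809.
Under exogeneity, PAF = [P(Y=1) − p₀]/P(Y=1).
PAF = (0.086809 − 0.032461) / 0.086809 ≈ 0.6261

PAF ≈ 0.626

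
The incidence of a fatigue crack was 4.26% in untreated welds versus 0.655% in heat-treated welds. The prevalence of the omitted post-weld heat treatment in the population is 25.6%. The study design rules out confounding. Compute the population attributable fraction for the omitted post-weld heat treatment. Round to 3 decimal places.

PAF ≈ 0.585

p₁ = 0.0426, p₀ = 0.00655.
Overall risk P(Y=1) = π·p₁ + (1−π)·p₀ = 0.256×0.0426 + 0.744×0.00655 = 0.015779.
Under exogeneity, PAF = [P(Y=1) − p₀] / P(Y=1).
PAF = (0.015779 − 0.00655) / 0.015779 ≈ 0.5849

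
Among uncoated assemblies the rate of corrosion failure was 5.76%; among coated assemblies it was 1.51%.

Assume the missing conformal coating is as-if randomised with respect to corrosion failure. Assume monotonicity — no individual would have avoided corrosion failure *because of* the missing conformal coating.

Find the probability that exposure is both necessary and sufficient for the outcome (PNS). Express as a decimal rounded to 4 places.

PNS ≈ 0.0425

p₁ = 0.0576, p₀ = 0.0151.
Under exogeneity and monotonicity, PNS = p₁ − p₀.
PNS = 0.0576 − 0.0151 = 0.0425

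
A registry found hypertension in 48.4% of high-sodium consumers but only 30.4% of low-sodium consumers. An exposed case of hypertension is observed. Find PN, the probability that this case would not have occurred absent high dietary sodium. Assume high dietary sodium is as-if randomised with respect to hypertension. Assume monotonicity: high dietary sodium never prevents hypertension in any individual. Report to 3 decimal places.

PN ≈ 0.372

p₁ = 0.484, p₀ = 0.304.
Under exogeneity and monotonicity, PN = (p₁ − p₀) / p₁.
PN = (0.484 − 0.304) / 0.484 = 0.18 / 0.484 ≈ 0.3719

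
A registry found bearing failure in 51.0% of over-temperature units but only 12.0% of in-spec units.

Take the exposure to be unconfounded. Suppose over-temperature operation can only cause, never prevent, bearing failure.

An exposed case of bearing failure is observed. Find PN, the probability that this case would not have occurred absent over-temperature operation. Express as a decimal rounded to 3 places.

p₁ = 0.51, p₀ = 0.12.
Under exogeneity and monotonicity, PN = (p₁ − p₀) / p₁.
PN = (0.51 − 0.12) / 0.51 = 0.39 / 0.51 ≈ 0.7647

PN ≈ 0.765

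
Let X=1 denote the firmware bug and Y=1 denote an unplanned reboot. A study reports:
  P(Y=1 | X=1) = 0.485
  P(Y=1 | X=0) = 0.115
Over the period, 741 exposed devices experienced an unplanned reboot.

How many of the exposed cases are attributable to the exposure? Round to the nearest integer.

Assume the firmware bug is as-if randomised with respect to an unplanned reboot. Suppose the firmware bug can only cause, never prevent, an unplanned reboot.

about 565 cases

Let p₁ = 0.485, p₀ = 0.115.
PN = (p₁ − p₀)/p₁ = (0.485 − 0.115) / 0.485 ≈ 0.76289.
Attributable cases ≈ PN × (exposed cases) = 0.76289 × 741 ≈ 565.30.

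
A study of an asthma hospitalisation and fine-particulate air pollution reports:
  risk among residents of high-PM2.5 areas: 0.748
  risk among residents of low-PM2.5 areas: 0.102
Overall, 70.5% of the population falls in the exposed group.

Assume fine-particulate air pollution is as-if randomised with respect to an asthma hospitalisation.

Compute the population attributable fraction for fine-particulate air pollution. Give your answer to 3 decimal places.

Let p₁ = 0.748, p₀ = 0.102.
Overall risk P(Y=1) = π·p₁ + (1−π)·p₀ = 0.705×0.748 + 0.295×0.102 = 0.55743.
Under exogeneity, PAF = [P(Y=1) − p₀] / P(Y=1).
PAF = (0.55743 − 0.102) / 0.55743 ≈ 0.8170

PAF ≈ 0.817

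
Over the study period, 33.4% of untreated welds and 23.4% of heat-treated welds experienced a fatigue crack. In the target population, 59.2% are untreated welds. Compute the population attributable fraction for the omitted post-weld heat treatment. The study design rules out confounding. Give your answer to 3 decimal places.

PAF ≈ 0.202

p₁ = 0.334, p₀ = 0.234.
Overall risk P(Y=1) = π·p₁ + (1−π)·p₀ = 0.592×0.334 + 0.408×0.234 = 0.2932.
Under exogeneity, PAF = [P(Y=1) − p₀] / P(Y=1).
PAF = (0.2932 − 0.234) / 0.2932 ≈ 0.2019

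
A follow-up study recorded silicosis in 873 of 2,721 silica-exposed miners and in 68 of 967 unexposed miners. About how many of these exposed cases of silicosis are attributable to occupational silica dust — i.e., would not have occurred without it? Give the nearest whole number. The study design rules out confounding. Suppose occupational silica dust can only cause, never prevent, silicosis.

about 682 cases

p₁ = P(outcome | exposed) = 873/2721 = 0.32084
p₀ = P(outcome | unexposed) = 68/967 = 0.070321
PN = (p₁ − p₀)/p₁ = (0.32084 − 0.070321) / 0.32084 ≈ 0.78082.
Attributable cases ≈ PN × (exposed cases) = 0.78082 × 873 ≈ 681.66.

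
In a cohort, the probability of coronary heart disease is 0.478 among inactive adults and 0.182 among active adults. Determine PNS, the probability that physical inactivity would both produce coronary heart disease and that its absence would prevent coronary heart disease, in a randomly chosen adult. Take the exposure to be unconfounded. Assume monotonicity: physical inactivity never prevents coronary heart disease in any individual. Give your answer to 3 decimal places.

PNS ≈ 0.296

Let p₁ = 0.478, p₀ = 0.182.
Under exogeneity and monotonicity, PNS = p₁ − p₀.
PNS = 0.478 − 0.182 = 0.296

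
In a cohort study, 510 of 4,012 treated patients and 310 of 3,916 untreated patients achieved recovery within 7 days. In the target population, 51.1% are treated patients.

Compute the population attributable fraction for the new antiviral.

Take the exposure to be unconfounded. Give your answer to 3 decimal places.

p₁ = P(outcome | exposed) = 510/4012 = 0.12712
p₀ = P(outcome | unexposed) = 310/3916 = 0.079162
Overall risk P(Y=1) = π·p₁ + (1−π)·p₀ = 0.511×0.12712 + 0.489×0.079162 = 0.10367.
Under exogeneity, PAF = [P(Y=1) − p₀] / P(Y=1).
PAF = (0.10367 − 0.079162) / 0.10367 ≈ 0.2364

PAF ≈ 0.236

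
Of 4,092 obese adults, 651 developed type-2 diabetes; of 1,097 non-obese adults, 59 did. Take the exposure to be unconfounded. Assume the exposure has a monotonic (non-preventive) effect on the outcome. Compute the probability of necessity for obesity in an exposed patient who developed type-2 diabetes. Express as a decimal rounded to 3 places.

PN ≈ 0.662

p₁ = P(outcome | exposed) = 651/4092 = 0.15909
p₀ = P(outcome | unexposed) = 59/1097 = 0.053783
Under exogeneity and monotonicity, PN = (p₁ − p₀) / p₁.
PN = (0.15909 − 0.053783) / 0.15909 = 0.10531 / 0.15909 ≈ 0.6619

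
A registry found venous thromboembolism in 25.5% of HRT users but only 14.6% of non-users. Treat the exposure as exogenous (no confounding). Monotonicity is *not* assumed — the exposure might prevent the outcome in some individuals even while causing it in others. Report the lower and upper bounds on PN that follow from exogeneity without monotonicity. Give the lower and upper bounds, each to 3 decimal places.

0.427 ≤ PN ≤ 1.000

p₁ = 0.255, p₀ = 0.146.
Under exogeneity alone the bounds on PN are max{0,(p₁−p₀)/p₁} ≤ PN ≤ min{1,(1−p₀)/p₁}.
  lower = (p₁ − p₀)/p₁ = 0.109 / 0.255 ≈ 0.4275
  upper = min{1, (1 − p₀)/p₁} = 0.854 / 0.255 ≈ 3.3490 → capped at 1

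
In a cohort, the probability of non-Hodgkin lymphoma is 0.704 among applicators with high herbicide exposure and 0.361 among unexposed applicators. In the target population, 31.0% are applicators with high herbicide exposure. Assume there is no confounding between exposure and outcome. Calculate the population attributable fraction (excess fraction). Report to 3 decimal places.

PAF ≈ 0.228

Let p₁ = 0.704, p₀ = 0.361.
Overall risk P(Y=1) = π·p₁ + (1−π)·p₀ = 0.31×0.704 + 0.69×0.361 = 0.46733.
Under exogeneity, PAF = [P(Y=1) − p₀] / P(Y=1).
PAF = (0.46733 − 0.361) / 0.46733 ≈ 0.2275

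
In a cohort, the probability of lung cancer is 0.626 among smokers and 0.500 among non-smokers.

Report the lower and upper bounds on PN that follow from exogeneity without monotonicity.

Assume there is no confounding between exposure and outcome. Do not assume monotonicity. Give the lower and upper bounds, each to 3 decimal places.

Let p₁ = 0.626, p₀ = 0.5.
Under exogeneity alone the bounds on PN are max{0,(p₁−p₀)/p₁} ≤ PN ≤ min{1,(1−p₀)/p₁}.
  lower = (p₁ − p₀)/p₁ = 0.126 / 0.626 ≈ 0.2013
  upper = min{1, (1 − p₀)/p₁} = 0.5 / 0.626 ≈ 0.7987

0.201 ≤ PN ≤ 0.799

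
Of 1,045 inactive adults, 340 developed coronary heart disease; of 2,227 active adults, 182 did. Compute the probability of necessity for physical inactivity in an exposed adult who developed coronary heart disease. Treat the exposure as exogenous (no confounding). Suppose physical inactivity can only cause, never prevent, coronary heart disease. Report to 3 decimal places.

p₁ = P(outcome | exposed) = 340/1045 = 0.32536
p₀ = P(outcome | unexposed) = 182/2227 = 0.081724
Under exogeneity and monotonicity, PN = (p₁ − p₀) / p₁.
PN = (0.32536 − 0.081724) / 0.32536 = 0.24363 / 0.32536 ≈ 0.7488

PN ≈ 0.749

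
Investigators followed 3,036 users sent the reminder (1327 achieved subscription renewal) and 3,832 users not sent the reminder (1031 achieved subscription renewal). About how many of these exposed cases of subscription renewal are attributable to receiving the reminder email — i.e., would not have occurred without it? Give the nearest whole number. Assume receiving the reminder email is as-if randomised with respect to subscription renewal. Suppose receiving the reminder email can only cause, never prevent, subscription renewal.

p₁ = P(outcome | exposed) = 1327/3036 = 0.43709
p₀ = P(outcome | unexposed) = 1031/3832 = 0.26905
PN = (p₁ − p₀)/p₁ = (0.43709 − 0.26905) / 0.43709 ≈ 0.38445.
Attributable cases ≈ PN × (exposed cases) = 0.38445 × 1327 ≈ 510.16.

about 510 cases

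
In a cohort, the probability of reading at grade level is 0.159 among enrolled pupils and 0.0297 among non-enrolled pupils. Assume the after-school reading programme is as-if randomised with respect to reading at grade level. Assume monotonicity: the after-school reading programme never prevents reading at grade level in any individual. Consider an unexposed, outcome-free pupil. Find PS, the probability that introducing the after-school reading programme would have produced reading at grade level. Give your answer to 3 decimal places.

PS ≈ 0.133

Let p₁ = 0.159, p₀ = 0.0297.
Under exogeneity and monotonicity, PS = (p₁ − p₀) / (1 − p₀).
PS = (0.159 − 0.0297) / (1 − 0.0297) = 0.1293 / 0.9703 ≈ 0.1333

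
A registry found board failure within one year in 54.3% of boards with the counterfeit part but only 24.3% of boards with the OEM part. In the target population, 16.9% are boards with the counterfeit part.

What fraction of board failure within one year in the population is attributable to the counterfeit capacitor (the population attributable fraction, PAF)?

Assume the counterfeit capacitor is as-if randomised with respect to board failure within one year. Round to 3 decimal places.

p₁ = 0.543, p₀ = 0.243.
Overall risk P(Y=1) = π·p₁ + (1−π)·p₀ = 0.169×0.543 + 0.831×0.243 = 0.2937.
Under exogeneity, PAF = [P(Y=1) − p₀] / P(Y=1).
PAF = (0.2937 − 0.243) / 0.2937 ≈ 0.1726

PAF ≈ 0.173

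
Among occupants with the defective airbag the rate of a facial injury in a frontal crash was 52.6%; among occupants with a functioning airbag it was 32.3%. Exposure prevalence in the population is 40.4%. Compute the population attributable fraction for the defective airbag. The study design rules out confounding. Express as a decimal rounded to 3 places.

PAF ≈ 0.202

p₁ = 0.526, p₀ = 0.323.
Overall risk P(Y=1) = π·p₁ + (1−π)·p₀ = 0.404×0.526 + 0.596×0.323 = 0.40501.
Under exogeneity, PAF = [P(Y=1) − p₀] / P(Y=1).
PAF = (0.40501 − 0.323) / 0.40501 ≈ 0.2025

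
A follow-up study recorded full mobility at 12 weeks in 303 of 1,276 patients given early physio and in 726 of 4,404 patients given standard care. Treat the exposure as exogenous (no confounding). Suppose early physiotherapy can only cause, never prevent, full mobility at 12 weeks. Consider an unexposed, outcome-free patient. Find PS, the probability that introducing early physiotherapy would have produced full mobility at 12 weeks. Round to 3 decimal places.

p₁ = P(outcome | exposed) = 303/1276 = 0.23746
p₀ = P(outcome | unexposed) = 726/4404 = 0.16485
Under exogeneity and monotonicity, PS = (p₁ − p₀) / (1 − p₀).
PS = (0.23746 − 0.16485) / (1 − 0.16485) = 0.072611 / 0.83515 ≈ 0.0869

PS ≈ 0.087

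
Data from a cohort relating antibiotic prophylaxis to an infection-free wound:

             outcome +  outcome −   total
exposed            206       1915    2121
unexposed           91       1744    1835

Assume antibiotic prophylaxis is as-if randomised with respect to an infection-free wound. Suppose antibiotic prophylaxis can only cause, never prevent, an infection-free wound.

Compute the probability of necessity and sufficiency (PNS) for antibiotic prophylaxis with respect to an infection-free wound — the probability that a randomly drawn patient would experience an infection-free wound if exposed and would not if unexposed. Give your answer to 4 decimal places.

PNS ≈ 0.0475

p₁ = P(outcome | exposed) = 206/2121 = 0.097124
p₀ = P(outcome | unexposed) = 91/1835 = 0.049591
Under exogeneity and monotonicity, PNS = p₁ − p₀.
PNS = 0.097124 − 0.049591 = 0.047533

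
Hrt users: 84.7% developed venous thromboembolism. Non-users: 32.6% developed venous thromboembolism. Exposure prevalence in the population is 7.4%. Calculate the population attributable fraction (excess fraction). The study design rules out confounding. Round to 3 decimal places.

PAF ≈ 0.106

p₁ = 0.847, p₀ = 0.326.
Overall risk P(Y=1) = π·p₁ + (1−π)·p₀ = 0.074×0.847 + 0.926×0.326 = 0.36455.
Under exogeneity, PAF = [P(Y=1) − p₀] / P(Y=1).
PAF = (0.36455 − 0.326) / 0.36455 ≈ 0.1058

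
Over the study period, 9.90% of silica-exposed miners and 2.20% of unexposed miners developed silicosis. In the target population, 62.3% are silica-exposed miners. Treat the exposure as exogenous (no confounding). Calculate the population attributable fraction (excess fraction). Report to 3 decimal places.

p₁ = 0.099, p₀ = 0.022.
Overall risk P(Y=1) = π·p₁ + (1−π)·p₀ = 0.623×0.099 + 0.377×0.022 = 0.069971.
Under exogeneity, PAF = [P(Y=1) − p₀] / P(Y=1).
PAF = (0.069971 − 0.022) / 0.069971 ≈ 0.6856

PAF ≈ 0.686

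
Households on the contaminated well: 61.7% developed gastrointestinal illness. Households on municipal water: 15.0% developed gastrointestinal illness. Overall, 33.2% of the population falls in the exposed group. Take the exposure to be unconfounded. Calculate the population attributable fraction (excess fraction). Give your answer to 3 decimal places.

p₁ = 0.617, p₀ = 0.15.
Overall risk P(Y=1) = π·p₁ + (1−π)·p₀ = 0.332×0.617 + 0.668×0.15 = 0.30504.
Under exogeneity, PAF = [P(Y=1) − p₀] / P(Y=1).
PAF = (0.30504 − 0.15) / 0.30504 ≈ 0.5083

PAF ≈ 0.508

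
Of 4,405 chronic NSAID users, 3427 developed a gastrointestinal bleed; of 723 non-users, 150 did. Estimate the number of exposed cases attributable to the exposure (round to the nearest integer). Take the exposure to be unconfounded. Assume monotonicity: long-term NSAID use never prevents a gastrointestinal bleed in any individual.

about 2513 cases

p₁ = P(outcome | exposed) = 3427/4405 = 0.77798
p₀ = P(outcome | unexposed) = 150/723 = 0.20747
PN = (p₁ − p₀)/p₁ = (0.77798 − 0.20747) / 0.77798 ≈ 0.73332.
Attributable cases ≈ PN × (exposed cases) = 0.73332 × 3427 ≈ 2513.10.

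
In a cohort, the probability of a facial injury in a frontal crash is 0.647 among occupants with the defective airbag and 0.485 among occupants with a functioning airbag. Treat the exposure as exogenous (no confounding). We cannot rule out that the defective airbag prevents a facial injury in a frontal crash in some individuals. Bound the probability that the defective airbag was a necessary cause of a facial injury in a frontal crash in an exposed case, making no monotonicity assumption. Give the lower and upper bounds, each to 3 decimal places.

Let p₁ = 0.647, p₀ = 0.485.
Under exogeneity alone the bounds on PN are max{0,(p₁−p₀)/p₁} ≤ PN ≤ min{1,(1−p₀)/p₁}.
  lower = (p₁ − p₀)/p₁ = 0.162 / 0.647 ≈ 0.2504
  upper = min{1, (1 − p₀)/p₁} = 0.515 / 0.647 ≈ 0.7960

0.250 ≤ PN ≤ 0.796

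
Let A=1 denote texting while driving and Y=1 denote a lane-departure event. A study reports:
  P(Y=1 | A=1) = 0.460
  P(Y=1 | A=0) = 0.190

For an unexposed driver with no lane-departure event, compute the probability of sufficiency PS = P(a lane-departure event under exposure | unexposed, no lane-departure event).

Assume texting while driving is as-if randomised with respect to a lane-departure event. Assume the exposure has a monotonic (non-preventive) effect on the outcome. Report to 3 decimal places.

PS ≈ 0.333

Let p₁ = 0.46, p₀ = 0.19.
Under exogeneity and monotonicity, PS = (p₁ − p₀) / (1 − p₀).
PS = (0.46 − 0.19) / (1 − 0.19) = 0.27 / 0.81 ≈ 0.3333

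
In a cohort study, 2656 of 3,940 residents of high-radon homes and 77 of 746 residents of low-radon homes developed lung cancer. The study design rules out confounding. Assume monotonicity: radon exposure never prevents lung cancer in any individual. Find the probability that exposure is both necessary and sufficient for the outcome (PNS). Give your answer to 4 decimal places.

p₁ = P(outcome | exposed) = 2656/3940 = 0.67411
p₀ = P(outcome | unexposed) = 77/746 = 0.10322
Under exogeneity and monotonicity, PNS = p₁ − p₀.
PNS = 0.67411 − 0.10322 = 0.57089

PNS ≈ 0.5709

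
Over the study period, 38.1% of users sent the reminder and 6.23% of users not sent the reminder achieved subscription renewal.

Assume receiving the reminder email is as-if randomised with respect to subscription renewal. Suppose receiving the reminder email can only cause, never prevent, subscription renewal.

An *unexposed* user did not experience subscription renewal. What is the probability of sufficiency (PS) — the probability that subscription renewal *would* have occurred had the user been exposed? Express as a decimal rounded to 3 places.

p₁ = 0.381, p₀ = 0.0623.
Under exogeneity and monotonicity, PS = (p₁ − p₀) / (1 − p₀).
PS = (0.381 − 0.0623) / (1 − 0.0623) = 0.3187 / 0.9377 ≈ 0.3399

PS ≈ 0.340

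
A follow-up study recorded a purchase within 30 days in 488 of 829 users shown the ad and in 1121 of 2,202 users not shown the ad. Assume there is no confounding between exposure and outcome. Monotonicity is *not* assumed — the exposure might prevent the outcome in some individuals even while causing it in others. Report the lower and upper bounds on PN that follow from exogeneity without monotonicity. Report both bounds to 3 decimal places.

p₁ = P(outcome | exposed) = 488/829 = 0.58866
p₀ = P(outcome | unexposed) = 1121/2202 = 0.50908
Under exogeneity alone the bounds on PN are max{0,(p₁−p₀)/p₁} ≤ PN ≤ min{1,(1−p₀)/p₁}.
  lower = (p₁ − p₀)/p₁ = 0.079578 / 0.58866 ≈ 0.1352
  upper = min{1, (1 − p₀)/p₁} = 0.49092 / 0.58866 ≈ 0.8340

0.135 ≤ PN ≤ 0.834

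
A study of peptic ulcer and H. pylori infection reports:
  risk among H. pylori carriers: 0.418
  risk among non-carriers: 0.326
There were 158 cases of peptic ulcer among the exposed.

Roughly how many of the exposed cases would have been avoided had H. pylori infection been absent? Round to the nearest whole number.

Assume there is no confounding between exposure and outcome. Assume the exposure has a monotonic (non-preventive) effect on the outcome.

Let p₁ = 0.418, p₀ = 0.326.
PN = (p₁ − p₀)/p₁ = (0.418 − 0.326) / 0.418 ≈ 0.22010.
Attributable cases ≈ PN × (exposed cases) = 0.22010 × 158 ≈ 34.78.

about 35 cases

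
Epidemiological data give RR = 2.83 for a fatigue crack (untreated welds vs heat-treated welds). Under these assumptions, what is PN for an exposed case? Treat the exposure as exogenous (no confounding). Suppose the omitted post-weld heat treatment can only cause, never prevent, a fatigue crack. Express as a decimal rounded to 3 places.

Under exogeneity and monotonicity, PN = (RR − 1) / RR = 1 − 1/RR.
PN = (2.83 − 1) / 2.83 = 1.83 / 2.83 ≈ 0.6466

PN ≈ 0.647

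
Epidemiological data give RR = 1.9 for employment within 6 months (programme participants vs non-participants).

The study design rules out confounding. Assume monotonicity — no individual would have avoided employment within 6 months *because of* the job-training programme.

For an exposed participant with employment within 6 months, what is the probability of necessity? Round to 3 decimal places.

PN ≈ 0.474

Under exogeneity and monotonicity, PN = (RR − 1) / RR = 1 − 1/RR.
PN = (1.9 − 1) / 1.9 = 0.9 / 1.9 ≈ 0.4737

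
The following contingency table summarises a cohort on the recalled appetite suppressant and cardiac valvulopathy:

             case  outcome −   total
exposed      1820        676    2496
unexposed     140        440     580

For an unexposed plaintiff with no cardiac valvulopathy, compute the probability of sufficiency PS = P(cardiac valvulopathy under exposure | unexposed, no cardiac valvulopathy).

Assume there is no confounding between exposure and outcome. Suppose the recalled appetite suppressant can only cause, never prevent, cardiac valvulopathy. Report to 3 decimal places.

PS ≈ 0.643

p₁ = P(outcome | exposed) = 1820/2496 = 0.72917
p₀ = P(outcome | unexposed) = 140/580 = 0.24138
Under exogeneity and monotonicity, PS = (p₁ − p₀)/(1 − p₀).
PS = (0.72917 − 0.24138) / 0.75862 ≈ 0.6430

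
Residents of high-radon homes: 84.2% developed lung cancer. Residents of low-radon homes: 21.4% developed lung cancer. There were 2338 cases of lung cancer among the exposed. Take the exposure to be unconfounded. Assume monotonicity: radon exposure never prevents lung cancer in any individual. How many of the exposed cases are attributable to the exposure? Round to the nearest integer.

p₁ = 0.842, p₀ = 0.214.
PN = (p₁ − p₀)/p₁ = (0.842 − 0.214) / 0.842 ≈ 0.74584.
Attributable cases ≈ PN × (exposed cases) = 0.74584 × 2338 ≈ 1743.78.

about 1744 cases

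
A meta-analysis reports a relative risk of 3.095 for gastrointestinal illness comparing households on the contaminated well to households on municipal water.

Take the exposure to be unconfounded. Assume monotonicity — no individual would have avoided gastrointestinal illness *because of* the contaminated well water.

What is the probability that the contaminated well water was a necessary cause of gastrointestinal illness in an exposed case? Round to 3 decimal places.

PN ≈ 0.677

Under exogeneity and monotonicity, PN = (RR − 1) / RR = 1 − 1/RR.
PN = (3.095 − 1) / 3.095 = 2.095 / 3.095 ≈ 0.6769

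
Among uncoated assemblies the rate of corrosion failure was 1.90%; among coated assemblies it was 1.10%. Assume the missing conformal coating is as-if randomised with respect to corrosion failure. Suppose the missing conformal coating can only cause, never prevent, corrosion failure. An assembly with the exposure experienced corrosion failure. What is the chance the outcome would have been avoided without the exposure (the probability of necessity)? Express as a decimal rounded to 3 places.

p₁ = 0.019, p₀ = 0.011.
Under exogeneity and monotonicity, PN = (p₁ − p₀) / p₁.
PN = (0.019 − 0.011) / 0.019 = 0.008 / 0.019 ≈ 0.4211

PN ≈ 0.421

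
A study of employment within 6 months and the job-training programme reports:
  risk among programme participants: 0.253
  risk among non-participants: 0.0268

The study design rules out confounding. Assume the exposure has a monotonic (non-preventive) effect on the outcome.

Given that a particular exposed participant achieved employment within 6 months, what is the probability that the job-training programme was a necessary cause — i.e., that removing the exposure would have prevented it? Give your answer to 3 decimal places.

Let p₁ = 0.253, p₀ = 0.0268.
Under exogeneity and monotonicity, PN = (p₁ − p₀) / p₁.
PN = (0.253 − 0.0268) / 0.253 = 0.2262 / 0.253 ≈ 0.8941

PN ≈ 0.894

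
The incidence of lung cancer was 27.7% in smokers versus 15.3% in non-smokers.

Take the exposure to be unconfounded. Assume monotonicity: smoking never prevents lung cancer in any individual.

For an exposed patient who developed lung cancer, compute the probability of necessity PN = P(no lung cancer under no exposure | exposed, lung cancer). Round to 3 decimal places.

PN ≈ 0.448

p₁ = 0.277, p₀ = 0.153.
Under exogeneity and monotonicity, PN = (p₁ − p₀) / p₁.
PN = (0.277 − 0.153) / 0.277 = 0.124 / 0.277 ≈ 0.4477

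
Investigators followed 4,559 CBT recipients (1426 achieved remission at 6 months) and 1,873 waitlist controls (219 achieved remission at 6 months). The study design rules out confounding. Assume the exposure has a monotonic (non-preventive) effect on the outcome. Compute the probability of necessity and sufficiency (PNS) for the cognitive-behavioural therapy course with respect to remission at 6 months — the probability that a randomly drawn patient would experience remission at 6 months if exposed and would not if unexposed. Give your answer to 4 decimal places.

PNS ≈ 0.1959

p₁ = P(outcome | exposed) = 1426/4559 = 0.31279
p₀ = P(outcome | unexposed) = 219/1873 = 0.11692
Under exogeneity and monotonicity, PNS = p₁ − p₀.
PNS = 0.31279 − 0.11692 = 0.19586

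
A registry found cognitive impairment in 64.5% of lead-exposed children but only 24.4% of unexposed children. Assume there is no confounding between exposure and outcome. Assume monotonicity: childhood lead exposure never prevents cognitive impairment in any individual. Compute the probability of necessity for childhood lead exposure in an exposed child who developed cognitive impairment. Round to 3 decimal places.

PN ≈ 0.622

p₁ = 0.645, p₀ = 0.244.
Under exogeneity and monotonicity, PN = (p₁ − p₀) / p₁.
PN = (0.645 − 0.244) / 0.645 = 0.401 / 0.645 ≈ 0.6217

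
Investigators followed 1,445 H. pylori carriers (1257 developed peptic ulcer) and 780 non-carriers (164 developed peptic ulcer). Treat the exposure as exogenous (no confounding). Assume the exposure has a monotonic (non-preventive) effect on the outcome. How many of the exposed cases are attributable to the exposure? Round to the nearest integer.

p₁ = P(outcome | exposed) = 1257/1445 = 0.8699
p₀ = P(outcome | unexposed) = 164/780 = 0.21026
PN = (p₁ − p₀)/p₁ = (0.8699 − 0.21026) / 0.8699 ≈ 0.75830.
Attributable cases ≈ PN × (exposed cases) = 0.75830 × 1257 ≈ 953.18.

about 953 cases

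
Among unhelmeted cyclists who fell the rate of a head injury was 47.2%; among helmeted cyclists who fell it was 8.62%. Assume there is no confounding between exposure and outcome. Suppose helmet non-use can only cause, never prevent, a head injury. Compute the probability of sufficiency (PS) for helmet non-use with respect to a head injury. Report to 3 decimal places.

PS ≈ 0.422

p₁ = 0.472, p₀ = 0.0862.
Under exogeneity and monotonicity, PS = (p₁ − p₀) / (1 − p₀).
PS = (0.472 − 0.0862) / (1 − 0.0862) = 0.3858 / 0.9138 ≈ 0.4222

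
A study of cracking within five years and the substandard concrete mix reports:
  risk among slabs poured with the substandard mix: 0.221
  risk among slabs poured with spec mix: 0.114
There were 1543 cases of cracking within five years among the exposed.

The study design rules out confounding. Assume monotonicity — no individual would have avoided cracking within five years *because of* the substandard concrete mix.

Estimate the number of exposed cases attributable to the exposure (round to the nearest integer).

Let p₁ = 0.221, p₀ = 0.114.
PN = (p₁ − p₀)/p₁ = (0.221 − 0.114) / 0.221 ≈ 0.48416.
Attributable cases ≈ PN × (exposed cases) = 0.48416 × 1543 ≈ 747.06.

about 747 cases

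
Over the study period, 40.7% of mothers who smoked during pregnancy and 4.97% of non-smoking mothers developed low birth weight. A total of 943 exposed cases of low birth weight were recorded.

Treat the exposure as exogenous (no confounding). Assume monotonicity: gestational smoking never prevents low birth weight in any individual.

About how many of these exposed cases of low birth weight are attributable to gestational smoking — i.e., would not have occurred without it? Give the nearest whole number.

about 828 cases

p₁ = 0.407, p₀ = 0.0497.
PN = (p₁ − p₀)/p₁ = (0.407 − 0.0497) / 0.407 ≈ 0.87789.
Attributable cases ≈ PN × (exposed cases) = 0.87789 × 943 ≈ 827.85.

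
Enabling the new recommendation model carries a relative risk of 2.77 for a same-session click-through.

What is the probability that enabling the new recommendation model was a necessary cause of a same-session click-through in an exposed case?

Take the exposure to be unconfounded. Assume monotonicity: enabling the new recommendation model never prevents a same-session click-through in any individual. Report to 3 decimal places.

PN ≈ 0.639

Under exogeneity and monotonicity, PN = (RR − 1) / RR = 1 − 1/RR.
PN = (2.77 − 1) / 2.77 = 1.77 / 2.77 ≈ 0.6390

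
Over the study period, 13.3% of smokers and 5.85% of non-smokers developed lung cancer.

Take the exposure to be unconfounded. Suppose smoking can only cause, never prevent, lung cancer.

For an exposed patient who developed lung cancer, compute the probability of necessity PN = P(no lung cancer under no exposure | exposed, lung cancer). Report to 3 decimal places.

PN ≈ 0.560

p₁ = 0.133, p₀ = 0.0585.
Under exogeneity and monotonicity, PN = (p₁ − p₀) / p₁.
PN = (0.133 − 0.0585) / 0.133 = 0.0745 / 0.133 ≈ 0.5602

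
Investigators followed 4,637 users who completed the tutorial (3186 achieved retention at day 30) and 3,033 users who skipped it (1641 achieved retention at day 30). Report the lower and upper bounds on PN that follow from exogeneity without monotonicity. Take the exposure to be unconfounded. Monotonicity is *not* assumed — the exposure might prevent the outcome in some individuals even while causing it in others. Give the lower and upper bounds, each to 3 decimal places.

0.213 ≤ PN ≤ 0.668

p₁ = P(outcome | exposed) = 3186/4637 = 0.68708
p₀ = P(outcome | unexposed) = 1641/3033 = 0.54105
Under exogeneity alone the bounds on PN are max{0,(p₁−p₀)/p₁} ≤ PN ≤ min{1,(1−p₀)/p₁}.
  lower = (p₁ − p₀)/p₁ = 0.14603 / 0.68708 ≈ 0.2125
  upper = min{1, (1 − p₀)/p₁} = 0.45895 / 0.68708 ≈ 0.6680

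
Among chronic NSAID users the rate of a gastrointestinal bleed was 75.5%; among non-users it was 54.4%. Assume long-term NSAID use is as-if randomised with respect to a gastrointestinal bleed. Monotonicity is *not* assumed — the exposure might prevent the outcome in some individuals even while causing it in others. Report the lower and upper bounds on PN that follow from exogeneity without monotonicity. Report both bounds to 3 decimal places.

0.279 ≤ PN ≤ 0.604

p₁ = 0.755, p₀ = 0.544.
Under exogeneity alone the bounds on PN are max{0,(p₁−p₀)/p₁} ≤ PN ≤ min{1,(1−p₀)/p₁}.
  lower = (p₁ − p₀)/p₁ = 0.211 / 0.755 ≈ 0.2795
  upper = min{1, (1 − p₀)/p₁} = 0.456 / 0.755 ≈ 0.6040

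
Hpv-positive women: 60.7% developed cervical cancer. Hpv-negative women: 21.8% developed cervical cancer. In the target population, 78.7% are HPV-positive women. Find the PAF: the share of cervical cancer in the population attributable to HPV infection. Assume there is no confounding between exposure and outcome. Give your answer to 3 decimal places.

PAF ≈ 0.584

p₁ = 0.607, p₀ = 0.218.
Overall risk P(Y=1) = π·p₁ + (1−π)·p₀ = 0.787×0.607 + 0.213×0.218 = 0.52414.
Under exogeneity, PAF = [P(Y=1) − p₀] / P(Y=1).
PAF = (0.52414 − 0.218) / 0.52414 ≈ 0.5841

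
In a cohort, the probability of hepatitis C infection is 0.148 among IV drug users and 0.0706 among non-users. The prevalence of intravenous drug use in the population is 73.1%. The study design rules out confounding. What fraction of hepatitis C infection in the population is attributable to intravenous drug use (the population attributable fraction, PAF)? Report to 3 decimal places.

Let p₁ = 0.148, p₀ = 0.0706.
Overall risk P(Y=1) = π·p₁ + (1−π)·p₀ = 0.731×0.148 + 0.269×0.0706 = 0.12718.
Under exogeneity, PAF = [P(Y=1) − p₀] / P(Y=1).
PAF = (0.12718 − 0.0706) / 0.12718 ≈ 0.4449

PAF ≈ 0.445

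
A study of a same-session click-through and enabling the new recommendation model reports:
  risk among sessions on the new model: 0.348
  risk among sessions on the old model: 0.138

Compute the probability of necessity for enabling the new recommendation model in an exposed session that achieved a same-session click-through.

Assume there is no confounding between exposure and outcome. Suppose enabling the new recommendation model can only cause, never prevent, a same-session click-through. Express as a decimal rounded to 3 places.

PN ≈ 0.603

Let p₁ = 0.348, p₀ = 0.138.
Under exogeneity and monotonicity, PN = (p₁ − p₀) / p₁.
PN = (0.348 − 0.138) / 0.348 = 0.21 / 0.348 ≈ 0.6034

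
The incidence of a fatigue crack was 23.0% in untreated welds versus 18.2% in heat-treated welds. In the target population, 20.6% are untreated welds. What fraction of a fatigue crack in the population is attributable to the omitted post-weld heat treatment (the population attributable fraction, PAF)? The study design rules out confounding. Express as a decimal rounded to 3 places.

p₁ = 0.23, p₀ = 0.182.
Overall risk P(Y=1) = π·p₁ + (1−π)·p₀ = 0.206×0.23 + 0.794×0.182 = 0.19189.
Under exogeneity, PAF = [P(Y=1) − p₀] / P(Y=1).
PAF = (0.19189 − 0.182) / 0.19189 ≈ 0.0515

PAF ≈ 0.052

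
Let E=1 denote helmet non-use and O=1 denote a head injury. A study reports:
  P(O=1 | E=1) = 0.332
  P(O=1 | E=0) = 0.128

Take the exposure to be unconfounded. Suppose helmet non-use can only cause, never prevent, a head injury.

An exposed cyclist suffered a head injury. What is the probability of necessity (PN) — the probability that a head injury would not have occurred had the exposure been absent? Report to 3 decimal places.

PN ≈ 0.614

Let p₁ = 0.332, p₀ = 0.128.
Under exogeneity and monotonicity, PN = (p₁ − p₀) / p₁.
PN = (0.332 − 0.128) / 0.332 = 0.204 / 0.332 ≈ 0.6145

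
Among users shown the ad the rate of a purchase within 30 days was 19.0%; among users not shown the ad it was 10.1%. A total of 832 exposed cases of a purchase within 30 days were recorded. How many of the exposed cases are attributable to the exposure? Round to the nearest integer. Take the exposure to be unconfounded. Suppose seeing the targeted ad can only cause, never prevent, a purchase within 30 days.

p₁ = 0.19, p₀ = 0.101.
PN = (p₁ − p₀)/p₁ = (0.19 − 0.101) / 0.19 ≈ 0.46842.
Attributable cases ≈ PN × (exposed cases) = 0.46842 × 832 ≈ 389.73.

about 390 cases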